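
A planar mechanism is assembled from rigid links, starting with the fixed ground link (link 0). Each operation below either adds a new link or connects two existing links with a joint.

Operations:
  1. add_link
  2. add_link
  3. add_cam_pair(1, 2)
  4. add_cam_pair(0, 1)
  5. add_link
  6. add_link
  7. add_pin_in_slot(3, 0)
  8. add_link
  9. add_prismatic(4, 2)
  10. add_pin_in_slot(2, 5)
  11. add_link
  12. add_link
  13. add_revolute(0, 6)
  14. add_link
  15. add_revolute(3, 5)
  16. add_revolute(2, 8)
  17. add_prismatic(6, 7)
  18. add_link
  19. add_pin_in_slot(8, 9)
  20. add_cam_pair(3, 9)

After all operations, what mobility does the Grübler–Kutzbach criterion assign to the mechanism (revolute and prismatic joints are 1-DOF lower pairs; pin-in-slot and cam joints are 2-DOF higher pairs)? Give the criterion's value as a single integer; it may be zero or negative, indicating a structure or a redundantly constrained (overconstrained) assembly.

M = 11

link 0 = ground. State L|J1|J2 = 1|0|0
+link1  2|0|0
+link2  3|0|0
C(1,2) f=2→J2  3|0|1
C(0,1) f=2→J2  3|0|2
+link3  4|0|2
+link4  5|0|2
PS(3,0) f=2→J2  5|0|3
+link5  6|0|3
P(4,2) f=1→J1  6|1|3
PS(2,5) f=2→J2  6|1|4
+link6  7|1|4
+link7  8|1|4
R(0,6) f=1→J1  8|2|4
+link8  9|2|4
R(3,5) f=1→J1  9|3|4
R(2,8) f=1→J1  9|4|4
P(6,7) f=1→J1  9|5|4
+link9  10|5|4
PS(8,9) f=2→J2  10|5|5
C(3,9) f=2→J2  10|5|6
M = 3(10−1)−2·5−6 = 27−10−6 = 11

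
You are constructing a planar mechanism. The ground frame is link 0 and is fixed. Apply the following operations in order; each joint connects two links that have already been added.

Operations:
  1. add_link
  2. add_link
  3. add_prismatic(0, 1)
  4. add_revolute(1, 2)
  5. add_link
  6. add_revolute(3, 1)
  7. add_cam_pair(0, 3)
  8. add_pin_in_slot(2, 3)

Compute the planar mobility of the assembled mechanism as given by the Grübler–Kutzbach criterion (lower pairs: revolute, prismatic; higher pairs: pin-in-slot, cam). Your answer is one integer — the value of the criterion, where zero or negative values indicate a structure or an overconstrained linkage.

M = 1

(L,J1,J2)=(1,0,0); link0 fixed
link1: (2,0,0)
link2: (3,0,0)
P 0-1 [J1]: (3,1,0)
R 1-2 [J1]: (3,2,0)
link3: (4,2,0)
R 3-1 [J1]: (4,3,0)
C 0-3 [J2]: (4,3,1)
PS 2-3 [J2]: (4,3,2)
Grübler: 3·3 − 2·3 − 2 = 1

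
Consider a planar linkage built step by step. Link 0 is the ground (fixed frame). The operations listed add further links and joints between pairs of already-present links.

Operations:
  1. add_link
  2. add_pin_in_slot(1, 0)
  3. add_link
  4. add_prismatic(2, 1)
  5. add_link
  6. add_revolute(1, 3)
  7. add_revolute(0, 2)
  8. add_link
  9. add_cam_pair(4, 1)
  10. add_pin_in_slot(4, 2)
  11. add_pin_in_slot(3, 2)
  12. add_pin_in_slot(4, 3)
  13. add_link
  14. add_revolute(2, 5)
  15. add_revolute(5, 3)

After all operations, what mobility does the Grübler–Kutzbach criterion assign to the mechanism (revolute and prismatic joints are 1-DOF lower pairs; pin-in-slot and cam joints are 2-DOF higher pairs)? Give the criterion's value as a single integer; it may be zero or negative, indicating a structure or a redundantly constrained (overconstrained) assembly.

M = 0

[1;0;0] (link 0 is ground)
L+ [2;0;0]
PS(1,0)∈J2 [2;0;1]
L+ [3;0;1]
P(2,1)∈J1 [3;1;1]
L+ [4;1;1]
R(1,3)∈J1 [4;2;1]
R(0,2)∈J1 [4;3;1]
L+ [5;3;1]
C(4,1)∈J2 [5;3;2]
PS(4,2)∈J2 [5;3;3]
PS(3,2)∈J2 [5;3;4]
PS(4,3)∈J2 [5;3;5]
L+ [6;3;5]
R(2,5)∈J1 [6;4;5]
R(5,3)∈J1 [6;5;5]
mobility = 15 − 10 − 5 = 0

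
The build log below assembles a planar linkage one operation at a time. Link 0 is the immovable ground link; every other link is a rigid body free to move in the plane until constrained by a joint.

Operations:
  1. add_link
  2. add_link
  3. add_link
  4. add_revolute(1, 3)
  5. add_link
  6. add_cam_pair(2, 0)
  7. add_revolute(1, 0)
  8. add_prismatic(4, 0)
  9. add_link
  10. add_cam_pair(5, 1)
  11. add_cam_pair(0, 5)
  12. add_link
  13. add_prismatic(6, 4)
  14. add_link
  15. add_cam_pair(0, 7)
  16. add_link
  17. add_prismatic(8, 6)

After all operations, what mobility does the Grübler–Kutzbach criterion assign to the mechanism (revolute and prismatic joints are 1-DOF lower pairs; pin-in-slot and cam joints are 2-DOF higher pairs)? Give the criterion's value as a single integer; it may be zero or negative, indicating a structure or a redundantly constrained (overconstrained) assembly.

[1;0;0] (link 0 is ground)
L+ [2;0;0]
L+ [3;0;0]
L+ [4;0;0]
R(1,3)∈J1 [4;1;0]
L+ [5;1;0]
C(2,0)∈J2 [5;1;1]
R(1,0)∈J1 [5;2;1]
P(4,0)∈J1 [5;3;1]
L+ [6;3;1]
C(5,1)∈J2 [6;3;2]
C(0,5)∈J2 [6;3;3]
L+ [7;3;3]
P(6,4)∈J1 [7;4;3]
L+ [8;4;3]
C(0,7)∈J2 [8;4;4]
L+ [9;4;4]
P(8,6)∈J1 [9;5;4]
mobility = 24 − 10 − 4 = 10

M = 10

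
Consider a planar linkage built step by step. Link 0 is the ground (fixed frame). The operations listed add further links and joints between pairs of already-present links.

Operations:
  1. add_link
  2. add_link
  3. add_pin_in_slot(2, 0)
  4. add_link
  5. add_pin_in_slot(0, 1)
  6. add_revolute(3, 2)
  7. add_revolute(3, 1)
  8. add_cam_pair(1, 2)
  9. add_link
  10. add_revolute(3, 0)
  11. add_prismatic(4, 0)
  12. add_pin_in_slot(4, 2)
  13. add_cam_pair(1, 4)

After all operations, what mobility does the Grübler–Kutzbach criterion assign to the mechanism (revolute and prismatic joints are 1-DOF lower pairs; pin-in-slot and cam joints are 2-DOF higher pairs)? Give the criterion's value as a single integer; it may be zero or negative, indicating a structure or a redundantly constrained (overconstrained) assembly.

M = -1

ground; <1,0,0>
#1 <2,0,0>
#2 <3,0,0>
PS:2↔0 J2 <3,0,1>
#3 <4,0,1>
PS:0↔1 J2 <4,0,2>
R:3↔2 J1 <4,1,2>
R:3↔1 J1 <4,2,2>
C:1↔2 J2 <4,2,3>
#4 <5,2,3>
R:3↔0 J1 <5,3,3>
P:4↔0 J1 <5,4,3>
PS:4↔2 J2 <5,4,4>
C:1↔4 J2 <5,4,5>
3×4 − 2×4 − 1×5 = -1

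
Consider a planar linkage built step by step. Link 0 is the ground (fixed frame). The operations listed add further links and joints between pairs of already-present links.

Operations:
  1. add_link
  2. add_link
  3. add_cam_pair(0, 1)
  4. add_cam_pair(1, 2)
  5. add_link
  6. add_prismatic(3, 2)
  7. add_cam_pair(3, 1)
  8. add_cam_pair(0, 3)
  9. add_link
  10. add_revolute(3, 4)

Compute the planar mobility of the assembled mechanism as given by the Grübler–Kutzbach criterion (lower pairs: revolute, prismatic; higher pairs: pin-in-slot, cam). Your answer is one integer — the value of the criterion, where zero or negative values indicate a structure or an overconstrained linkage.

M = 4

ground; <1,0,0>
#1 <2,0,0>
#2 <3,0,0>
C:0↔1 J2 <3,0,1>
C:1↔2 J2 <3,0,2>
#3 <4,0,2>
P:3↔2 J1 <4,1,2>
C:3↔1 J2 <4,1,3>
C:0↔3 J2 <4,1,4>
#4 <5,1,4>
R:3↔4 J1 <5,2,4>
3×4 − 2×2 − 1×4 = 4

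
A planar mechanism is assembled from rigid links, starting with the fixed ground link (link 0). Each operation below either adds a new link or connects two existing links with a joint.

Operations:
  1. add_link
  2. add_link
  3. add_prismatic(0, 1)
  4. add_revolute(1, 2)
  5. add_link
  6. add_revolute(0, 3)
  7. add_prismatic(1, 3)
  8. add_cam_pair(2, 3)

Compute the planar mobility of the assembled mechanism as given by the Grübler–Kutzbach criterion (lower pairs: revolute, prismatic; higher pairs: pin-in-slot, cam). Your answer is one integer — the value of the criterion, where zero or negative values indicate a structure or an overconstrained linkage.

L=1 J1=0 J2=0
add link → L=2 J1=0 J2=0
add link → L=3 J1=0 J2=0
P@0,1 dof=1 J1 → L=3 J1=1 J2=0
R@1,2 dof=1 J1 → L=3 J1=2 J2=0
add link → L=4 J1=2 J2=0
R@0,3 dof=1 J1 → L=4 J1=3 J2=0
P@1,3 dof=1 J1 → L=4 J1=4 J2=0
C@2,3 dof=2 J2 → L=4 J1=4 J2=1
M=3(L−1)−2J1−J2=3·3−2·4−1=0

M = 0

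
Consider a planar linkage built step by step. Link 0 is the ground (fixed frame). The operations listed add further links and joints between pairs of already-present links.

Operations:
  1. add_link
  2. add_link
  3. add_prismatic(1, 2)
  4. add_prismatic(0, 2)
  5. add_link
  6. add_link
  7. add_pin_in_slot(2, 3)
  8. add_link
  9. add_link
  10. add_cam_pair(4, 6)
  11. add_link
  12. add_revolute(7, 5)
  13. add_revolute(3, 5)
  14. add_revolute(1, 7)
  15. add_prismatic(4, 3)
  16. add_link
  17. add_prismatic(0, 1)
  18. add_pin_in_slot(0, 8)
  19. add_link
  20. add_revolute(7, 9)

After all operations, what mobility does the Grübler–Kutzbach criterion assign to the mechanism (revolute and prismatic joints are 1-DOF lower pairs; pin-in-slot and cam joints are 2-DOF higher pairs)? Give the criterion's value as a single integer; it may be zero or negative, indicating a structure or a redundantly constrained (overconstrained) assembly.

ground; <1,0,0>
#1 <2,0,0>
#2 <3,0,0>
P:1↔2 J1 <3,1,0>
P:0↔2 J1 <3,2,0>
#3 <4,2,0>
#4 <5,2,0>
PS:2↔3 J2 <5,2,1>
#5 <6,2,1>
#6 <7,2,1>
C:4↔6 J2 <7,2,2>
#7 <8,2,2>
R:7↔5 J1 <8,3,2>
R:3↔5 J1 <8,4,2>
R:1↔7 J1 <8,5,2>
P:4↔3 J1 <8,6,2>
#8 <9,6,2>
P:0↔1 J1 <9,7,2>
PS:0↔8 J2 <9,7,3>
#9 <10,7,3>
R:7↔9 J1 <10,8,3>
3×9 − 2×8 − 1×3 = 8

M = 8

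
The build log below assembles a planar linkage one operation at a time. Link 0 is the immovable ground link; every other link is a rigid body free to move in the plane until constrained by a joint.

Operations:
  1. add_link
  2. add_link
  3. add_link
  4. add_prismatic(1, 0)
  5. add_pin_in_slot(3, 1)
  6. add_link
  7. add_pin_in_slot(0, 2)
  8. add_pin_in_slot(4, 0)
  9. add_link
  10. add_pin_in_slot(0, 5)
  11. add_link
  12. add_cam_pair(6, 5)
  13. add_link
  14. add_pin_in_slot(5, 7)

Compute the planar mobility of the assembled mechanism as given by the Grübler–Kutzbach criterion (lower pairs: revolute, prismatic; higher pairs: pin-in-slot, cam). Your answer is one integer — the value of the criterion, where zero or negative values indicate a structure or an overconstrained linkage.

M = 13

link 0 = ground. State L|J1|J2 = 1|0|0
+link1  2|0|0
+link2  3|0|0
+link3  4|0|0
P(1,0) f=1→J1  4|1|0
PS(3,1) f=2→J2  4|1|1
+link4  5|1|1
PS(0,2) f=2→J2  5|1|2
PS(4,0) f=2→J2  5|1|3
+link5  6|1|3
PS(0,5) f=2→J2  6|1|4
+link6  7|1|4
C(6,5) f=2→J2  7|1|5
+link7  8|1|5
PS(5,7) f=2→J2  8|1|6
M = 3(8−1)−2·1−6 = 21−2−6 = 13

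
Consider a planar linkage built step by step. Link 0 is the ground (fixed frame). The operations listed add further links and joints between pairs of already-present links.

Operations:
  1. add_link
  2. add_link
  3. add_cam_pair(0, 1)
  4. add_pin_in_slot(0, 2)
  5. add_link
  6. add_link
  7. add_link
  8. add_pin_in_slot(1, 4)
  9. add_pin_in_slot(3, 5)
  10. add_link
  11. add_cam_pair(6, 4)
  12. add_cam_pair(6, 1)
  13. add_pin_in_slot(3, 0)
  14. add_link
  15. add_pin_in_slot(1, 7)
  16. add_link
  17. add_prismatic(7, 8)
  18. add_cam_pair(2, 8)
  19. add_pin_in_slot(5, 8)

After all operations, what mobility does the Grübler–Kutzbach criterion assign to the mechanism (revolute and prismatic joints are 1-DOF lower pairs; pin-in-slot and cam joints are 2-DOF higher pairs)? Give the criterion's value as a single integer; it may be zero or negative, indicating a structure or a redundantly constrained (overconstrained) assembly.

M = 12

L=1 J1=0 J2=0
add link → L=2 J1=0 J2=0
add link → L=3 J1=0 J2=0
C@0,1 dof=2 J2 → L=3 J1=0 J2=1
PS@0,2 dof=2 J2 → L=3 J1=0 J2=2
add link → L=4 J1=0 J2=2
add link → L=5 J1=0 J2=2
add link → L=6 J1=0 J2=2
PS@1,4 dof=2 J2 → L=6 J1=0 J2=3
PS@3,5 dof=2 J2 → L=6 J1=0 J2=4
add link → L=7 J1=0 J2=4
C@6,4 dof=2 J2 → L=7 J1=0 J2=5
C@6,1 dof=2 J2 → L=7 J1=0 J2=6
PS@3,0 dof=2 J2 → L=7 J1=0 J2=7
add link → L=8 J1=0 J2=7
PS@1,7 dof=2 J2 → L=8 J1=0 J2=8
add link → L=9 J1=0 J2=8
P@7,8 dof=1 J1 → L=9 J1=1 J2=8
C@2,8 dof=2 J2 → L=9 J1=1 J2=9
PS@5,8 dof=2 J2 → L=9 J1=1 J2=10
M=3(L−1)−2J1−J2=3·8−2·1−10=12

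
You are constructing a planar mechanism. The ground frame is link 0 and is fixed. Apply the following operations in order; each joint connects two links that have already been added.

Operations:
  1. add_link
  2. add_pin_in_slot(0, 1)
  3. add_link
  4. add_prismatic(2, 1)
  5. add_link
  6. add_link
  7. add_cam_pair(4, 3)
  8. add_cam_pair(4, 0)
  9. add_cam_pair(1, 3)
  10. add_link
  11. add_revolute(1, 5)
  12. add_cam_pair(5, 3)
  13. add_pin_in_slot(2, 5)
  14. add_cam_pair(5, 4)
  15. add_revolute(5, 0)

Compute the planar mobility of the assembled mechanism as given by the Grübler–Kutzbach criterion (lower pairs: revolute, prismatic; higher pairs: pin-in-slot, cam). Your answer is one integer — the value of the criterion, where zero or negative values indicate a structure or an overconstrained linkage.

(L,J1,J2)=(1,0,0); link0 fixed
link1: (2,0,0)
PS 0-1 [J2]: (2,0,1)
link2: (3,0,1)
P 2-1 [J1]: (3,1,1)
link3: (4,1,1)
link4: (5,1,1)
C 4-3 [J2]: (5,1,2)
C 4-0 [J2]: (5,1,3)
C 1-3 [J2]: (5,1,4)
link5: (6,1,4)
R 1-5 [J1]: (6,2,4)
C 5-3 [J2]: (6,2,5)
PS 2-5 [J2]: (6,2,6)
C 5-4 [J2]: (6,2,7)
R 5-0 [J1]: (6,3,7)
Grübler: 3·5 − 2·3 − 7 = 2

M = 2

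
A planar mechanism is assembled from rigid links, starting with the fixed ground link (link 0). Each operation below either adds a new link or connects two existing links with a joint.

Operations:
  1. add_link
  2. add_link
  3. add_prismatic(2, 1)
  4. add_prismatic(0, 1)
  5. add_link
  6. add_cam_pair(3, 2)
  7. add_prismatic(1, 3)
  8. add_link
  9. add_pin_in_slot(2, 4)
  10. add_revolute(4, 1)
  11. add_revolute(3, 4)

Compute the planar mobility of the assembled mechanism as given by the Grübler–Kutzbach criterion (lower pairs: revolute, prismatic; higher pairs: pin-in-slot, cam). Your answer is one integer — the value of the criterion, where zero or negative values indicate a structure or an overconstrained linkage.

L=1 J1=0 J2=0
add link → L=2 J1=0 J2=0
add link → L=3 J1=0 J2=0
P@2,1 dof=1 J1 → L=3 J1=1 J2=0
P@0,1 dof=1 J1 → L=3 J1=2 J2=0
add link → L=4 J1=2 J2=0
C@3,2 dof=2 J2 → L=4 J1=2 J2=1
P@1,3 dof=1 J1 → L=4 J1=3 J2=1
add link → L=5 J1=3 J2=1
PS@2,4 dof=2 J2 → L=5 J1=3 J2=2
R@4,1 dof=1 J1 → L=5 J1=4 J2=2
R@3,4 dof=1 J1 → L=5 J1=5 J2=2
M=3(L−1)−2J1−J2=3·4−2·5−2=0

M = 0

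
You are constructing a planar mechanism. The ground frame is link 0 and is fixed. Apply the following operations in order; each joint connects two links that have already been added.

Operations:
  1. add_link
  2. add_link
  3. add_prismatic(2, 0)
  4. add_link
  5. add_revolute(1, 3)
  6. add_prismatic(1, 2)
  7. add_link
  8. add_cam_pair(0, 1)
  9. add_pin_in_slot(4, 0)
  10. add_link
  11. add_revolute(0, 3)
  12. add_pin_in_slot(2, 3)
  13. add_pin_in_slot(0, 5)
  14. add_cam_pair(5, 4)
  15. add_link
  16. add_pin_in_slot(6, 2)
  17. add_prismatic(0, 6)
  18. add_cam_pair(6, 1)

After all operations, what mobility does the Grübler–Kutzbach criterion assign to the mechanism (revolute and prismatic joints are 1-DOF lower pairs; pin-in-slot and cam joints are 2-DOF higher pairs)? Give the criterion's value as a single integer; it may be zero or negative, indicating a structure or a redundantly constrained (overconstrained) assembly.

[1;0;0] (link 0 is ground)
L+ [2;0;0]
L+ [3;0;0]
P(2,0)∈J1 [3;1;0]
L+ [4;1;0]
R(1,3)∈J1 [4;2;0]
P(1,2)∈J1 [4;3;0]
L+ [5;3;0]
C(0,1)∈J2 [5;3;1]
PS(4,0)∈J2 [5;3;2]
L+ [6;3;2]
R(0,3)∈J1 [6;4;2]
PS(2,3)∈J2 [6;4;3]
PS(0,5)∈J2 [6;4;4]
C(5,4)∈J2 [6;4;5]
L+ [7;4;5]
PS(6,2)∈J2 [7;4;6]
P(0,6)∈J1 [7;5;6]
C(6,1)∈J2 [7;5;7]
mobility = 18 − 10 − 7 = 1

M = 1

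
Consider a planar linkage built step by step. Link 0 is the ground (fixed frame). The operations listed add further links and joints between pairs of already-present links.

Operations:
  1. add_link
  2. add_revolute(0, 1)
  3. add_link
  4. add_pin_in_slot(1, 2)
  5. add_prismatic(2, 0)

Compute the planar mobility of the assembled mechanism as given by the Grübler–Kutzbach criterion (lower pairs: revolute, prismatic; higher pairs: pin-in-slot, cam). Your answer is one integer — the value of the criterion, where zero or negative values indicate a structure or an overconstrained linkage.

M = 1

[1;0;0] (link 0 is ground)
L+ [2;0;0]
R(0,1)∈J1 [2;1;0]
L+ [3;1;0]
PS(1,2)∈J2 [3;1;1]
P(2,0)∈J1 [3;2;1]
mobility = 6 − 4 − 1 = 1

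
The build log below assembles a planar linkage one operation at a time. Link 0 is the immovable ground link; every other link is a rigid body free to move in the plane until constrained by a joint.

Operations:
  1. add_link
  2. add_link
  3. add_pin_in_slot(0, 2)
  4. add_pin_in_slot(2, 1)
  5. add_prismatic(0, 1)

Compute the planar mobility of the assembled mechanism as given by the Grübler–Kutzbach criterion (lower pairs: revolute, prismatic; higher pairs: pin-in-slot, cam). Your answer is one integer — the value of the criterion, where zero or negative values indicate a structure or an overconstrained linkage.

M = 2

ground; <1,0,0>
#1 <2,0,0>
#2 <3,0,0>
PS:0↔2 J2 <3,0,1>
PS:2↔1 J2 <3,0,2>
P:0↔1 J1 <3,1,2>
3×2 − 2×1 − 1×2 = 2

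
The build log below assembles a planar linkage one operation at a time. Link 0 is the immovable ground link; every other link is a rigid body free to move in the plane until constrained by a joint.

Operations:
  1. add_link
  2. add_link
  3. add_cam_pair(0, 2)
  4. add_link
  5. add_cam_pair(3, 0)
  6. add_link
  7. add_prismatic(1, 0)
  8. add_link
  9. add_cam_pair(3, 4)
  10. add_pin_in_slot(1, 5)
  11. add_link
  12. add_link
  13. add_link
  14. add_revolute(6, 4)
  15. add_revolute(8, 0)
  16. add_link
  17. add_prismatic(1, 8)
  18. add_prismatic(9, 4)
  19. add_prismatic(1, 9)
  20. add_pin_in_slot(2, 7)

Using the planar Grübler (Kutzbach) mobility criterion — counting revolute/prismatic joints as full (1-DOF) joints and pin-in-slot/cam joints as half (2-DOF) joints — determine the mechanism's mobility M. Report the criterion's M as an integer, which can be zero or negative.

M = 10

link 0 = ground. State L|J1|J2 = 1|0|0
+link1  2|0|0
+link2  3|0|0
C(0,2) f=2→J2  3|0|1
+link3  4|0|1
C(3,0) f=2→J2  4|0|2
+link4  5|0|2
P(1,0) f=1→J1  5|1|2
+link5  6|1|2
C(3,4) f=2→J2  6|1|3
PS(1,5) f=2→J2  6|1|4
+link6  7|1|4
+link7  8|1|4
+link8  9|1|4
R(6,4) f=1→J1  9|2|4
R(8,0) f=1→J1  9|3|4
+link9  10|3|4
P(1,8) f=1→J1  10|4|4
P(9,4) f=1→J1  10|5|4
P(1,9) f=1→J1  10|6|4
PS(2,7) f=2→J2  10|6|5
M = 3(10−1)−2·6−5 = 27−12−5 = 10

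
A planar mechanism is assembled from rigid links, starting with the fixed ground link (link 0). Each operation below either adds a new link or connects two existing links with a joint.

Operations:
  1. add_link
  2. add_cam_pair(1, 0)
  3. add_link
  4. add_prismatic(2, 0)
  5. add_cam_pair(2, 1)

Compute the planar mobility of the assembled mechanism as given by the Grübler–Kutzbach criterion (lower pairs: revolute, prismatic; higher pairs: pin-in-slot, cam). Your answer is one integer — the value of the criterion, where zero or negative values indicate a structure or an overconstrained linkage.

M = 2

[1;0;0] (link 0 is ground)
L+ [2;0;0]
C(1,0)∈J2 [2;0;1]
L+ [3;0;1]
P(2,0)∈J1 [3;1;1]
C(2,1)∈J2 [3;1;2]
mobility = 6 − 2 − 2 = 2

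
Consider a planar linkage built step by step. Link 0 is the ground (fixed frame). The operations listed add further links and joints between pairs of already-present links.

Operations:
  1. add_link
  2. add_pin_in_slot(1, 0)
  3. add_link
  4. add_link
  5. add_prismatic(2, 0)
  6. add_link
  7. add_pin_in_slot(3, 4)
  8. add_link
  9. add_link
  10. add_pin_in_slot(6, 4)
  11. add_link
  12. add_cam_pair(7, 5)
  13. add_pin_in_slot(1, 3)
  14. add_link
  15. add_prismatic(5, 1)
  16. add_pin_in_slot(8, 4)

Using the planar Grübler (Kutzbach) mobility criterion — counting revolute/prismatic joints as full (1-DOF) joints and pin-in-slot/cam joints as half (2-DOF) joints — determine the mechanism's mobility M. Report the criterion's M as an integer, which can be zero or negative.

[1;0;0] (link 0 is ground)
L+ [2;0;0]
PS(1,0)∈J2 [2;0;1]
L+ [3;0;1]
L+ [4;0;1]
P(2,0)∈J1 [4;1;1]
L+ [5;1;1]
PS(3,4)∈J2 [5;1;2]
L+ [6;1;2]
L+ [7;1;2]
PS(6,4)∈J2 [7;1;3]
L+ [8;1;3]
C(7,5)∈J2 [8;1;4]
PS(1,3)∈J2 [8;1;5]
L+ [9;1;5]
P(5,1)∈J1 [9;2;5]
PS(8,4)∈J2 [9;2;6]
mobility = 24 − 4 − 6 = 14

M = 14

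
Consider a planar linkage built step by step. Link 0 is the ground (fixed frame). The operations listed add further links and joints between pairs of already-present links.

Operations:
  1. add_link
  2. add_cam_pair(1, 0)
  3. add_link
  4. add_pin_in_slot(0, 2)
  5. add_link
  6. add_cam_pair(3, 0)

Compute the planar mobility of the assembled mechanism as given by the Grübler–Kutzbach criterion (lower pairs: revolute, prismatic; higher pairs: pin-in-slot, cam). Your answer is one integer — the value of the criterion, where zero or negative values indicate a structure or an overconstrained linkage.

M = 6

[1;0;0] (link 0 is ground)
L+ [2;0;0]
C(1,0)∈J2 [2;0;1]
L+ [3;0;1]
PS(0,2)∈J2 [3;0;2]
L+ [4;0;2]
C(3,0)∈J2 [4;0;3]
mobility = 9 − 0 − 3 = 6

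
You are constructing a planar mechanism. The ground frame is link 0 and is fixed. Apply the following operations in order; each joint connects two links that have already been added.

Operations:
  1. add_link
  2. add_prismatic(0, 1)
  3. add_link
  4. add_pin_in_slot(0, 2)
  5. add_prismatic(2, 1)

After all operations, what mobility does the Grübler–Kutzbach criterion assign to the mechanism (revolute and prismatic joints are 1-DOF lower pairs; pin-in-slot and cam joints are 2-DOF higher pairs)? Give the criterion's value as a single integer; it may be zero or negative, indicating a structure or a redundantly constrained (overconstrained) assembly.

M = 1

[1;0;0] (link 0 is ground)
L+ [2;0;0]
P(0,1)∈J1 [2;1;0]
L+ [3;1;0]
PS(0,2)∈J2 [3;1;1]
P(2,1)∈J1 [3;2;1]
mobility = 6 − 4 − 1 = 1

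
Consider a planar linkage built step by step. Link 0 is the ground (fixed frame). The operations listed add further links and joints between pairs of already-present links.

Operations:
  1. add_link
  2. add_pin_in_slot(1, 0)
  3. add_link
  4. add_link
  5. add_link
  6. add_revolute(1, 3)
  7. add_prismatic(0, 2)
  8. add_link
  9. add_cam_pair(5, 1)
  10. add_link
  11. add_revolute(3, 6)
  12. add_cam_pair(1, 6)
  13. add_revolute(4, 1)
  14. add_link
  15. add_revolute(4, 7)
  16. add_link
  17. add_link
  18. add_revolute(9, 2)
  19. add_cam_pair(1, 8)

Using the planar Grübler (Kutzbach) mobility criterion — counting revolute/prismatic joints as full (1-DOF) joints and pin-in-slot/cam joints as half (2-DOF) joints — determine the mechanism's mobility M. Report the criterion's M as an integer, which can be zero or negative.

M = 11

(L,J1,J2)=(1,0,0); link0 fixed
link1: (2,0,0)
PS 1-0 [J2]: (2,0,1)
link2: (3,0,1)
link3: (4,0,1)
link4: (5,0,1)
R 1-3 [J1]: (5,1,1)
P 0-2 [J1]: (5,2,1)
link5: (6,2,1)
C 5-1 [J2]: (6,2,2)
link6: (7,2,2)
R 3-6 [J1]: (7,3,2)
C 1-6 [J2]: (7,3,3)
R 4-1 [J1]: (7,4,3)
link7: (8,4,3)
R 4-7 [J1]: (8,5,3)
link8: (9,5,3)
link9: (10,5,3)
R 9-2 [J1]: (10,6,3)
C 1-8 [J2]: (10,6,4)
Grübler: 3·9 − 2·6 − 4 = 11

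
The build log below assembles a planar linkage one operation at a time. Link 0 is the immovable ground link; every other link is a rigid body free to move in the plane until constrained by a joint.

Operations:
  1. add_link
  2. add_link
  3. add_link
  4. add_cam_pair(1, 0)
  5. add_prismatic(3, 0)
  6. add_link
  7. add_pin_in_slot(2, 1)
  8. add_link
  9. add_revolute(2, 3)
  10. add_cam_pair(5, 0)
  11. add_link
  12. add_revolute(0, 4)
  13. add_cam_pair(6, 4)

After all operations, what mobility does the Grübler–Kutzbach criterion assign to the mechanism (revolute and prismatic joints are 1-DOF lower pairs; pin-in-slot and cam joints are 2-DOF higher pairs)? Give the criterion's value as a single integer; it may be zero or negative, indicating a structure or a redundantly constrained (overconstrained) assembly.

M = 8

link 0 = ground. State L|J1|J2 = 1|0|0
+link1  2|0|0
+link2  3|0|0
+link3  4|0|0
C(1,0) f=2→J2  4|0|1
P(3,0) f=1→J1  4|1|1
+link4  5|1|1
PS(2,1) f=2→J2  5|1|2
+link5  6|1|2
R(2,3) f=1→J1  6|2|2
C(5,0) f=2→J2  6|2|3
+link6  7|2|3
R(0,4) f=1→J1  7|3|3
C(6,4) f=2→J2  7|3|4
M = 3(7−1)−2·3−4 = 18−6−4 = 8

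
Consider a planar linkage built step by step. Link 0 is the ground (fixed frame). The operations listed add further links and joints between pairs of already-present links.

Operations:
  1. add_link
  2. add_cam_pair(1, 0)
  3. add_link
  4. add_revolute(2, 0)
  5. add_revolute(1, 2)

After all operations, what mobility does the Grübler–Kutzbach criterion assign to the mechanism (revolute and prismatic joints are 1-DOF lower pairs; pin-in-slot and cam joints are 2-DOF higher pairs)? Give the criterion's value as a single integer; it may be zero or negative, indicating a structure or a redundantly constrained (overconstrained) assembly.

M = 1

ground; <1,0,0>
#1 <2,0,0>
C:1↔0 J2 <2,0,1>
#2 <3,0,1>
R:2↔0 J1 <3,1,1>
R:1↔2 J1 <3,2,1>
3×2 − 2×2 − 1×1 = 1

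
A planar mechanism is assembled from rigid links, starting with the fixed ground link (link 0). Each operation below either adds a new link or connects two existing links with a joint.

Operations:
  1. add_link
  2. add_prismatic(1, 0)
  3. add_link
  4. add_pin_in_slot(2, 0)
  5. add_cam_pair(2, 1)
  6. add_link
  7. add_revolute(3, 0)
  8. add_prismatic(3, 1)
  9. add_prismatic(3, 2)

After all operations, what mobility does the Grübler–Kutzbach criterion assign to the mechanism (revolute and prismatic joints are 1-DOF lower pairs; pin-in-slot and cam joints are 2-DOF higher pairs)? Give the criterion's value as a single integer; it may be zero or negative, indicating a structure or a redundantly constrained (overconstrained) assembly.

M = -1

link 0 = ground. State L|J1|J2 = 1|0|0
+link1  2|0|0
P(1,0) f=1→J1  2|1|0
+link2  3|1|0
PS(2,0) f=2→J2  3|1|1
C(2,1) f=2→J2  3|1|2
+link3  4|1|2
R(3,0) f=1→J1  4|2|2
P(3,1) f=1→J1  4|3|2
P(3,2) f=1→J1  4|4|2
M = 3(4−1)−2·4−2 = 9−8−2 = -1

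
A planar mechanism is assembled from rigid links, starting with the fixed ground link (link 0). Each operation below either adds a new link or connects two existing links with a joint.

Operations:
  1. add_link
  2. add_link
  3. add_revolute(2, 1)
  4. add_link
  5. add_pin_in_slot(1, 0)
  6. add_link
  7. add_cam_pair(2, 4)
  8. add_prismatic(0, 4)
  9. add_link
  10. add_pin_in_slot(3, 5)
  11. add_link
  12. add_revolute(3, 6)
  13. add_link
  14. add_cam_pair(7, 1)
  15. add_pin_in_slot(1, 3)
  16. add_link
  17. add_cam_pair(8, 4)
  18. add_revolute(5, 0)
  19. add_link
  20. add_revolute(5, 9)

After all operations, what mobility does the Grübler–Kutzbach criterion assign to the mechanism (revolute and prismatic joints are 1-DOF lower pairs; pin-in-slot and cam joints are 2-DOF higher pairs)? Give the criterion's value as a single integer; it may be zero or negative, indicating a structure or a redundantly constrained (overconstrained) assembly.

M = 11

link 0 = ground. State L|J1|J2 = 1|0|0
+link1  2|0|0
+link2  3|0|0
R(2,1) f=1→J1  3|1|0
+link3  4|1|0
PS(1,0) f=2→J2  4|1|1
+link4  5|1|1
C(2,4) f=2→J2  5|1|2
P(0,4) f=1→J1  5|2|2
+link5  6|2|2
PS(3,5) f=2→J2  6|2|3
+link6  7|2|3
R(3,6) f=1→J1  7|3|3
+link7  8|3|3
C(7,1) f=2→J2  8|3|4
PS(1,3) f=2→J2  8|3|5
+link8  9|3|5
C(8,4) f=2→J2  9|3|6
R(5,0) f=1→J1  9|4|6
+link9  10|4|6
R(5,9) f=1→J1  10|5|6
M = 3(10−1)−2·5−6 = 27−10−6 = 11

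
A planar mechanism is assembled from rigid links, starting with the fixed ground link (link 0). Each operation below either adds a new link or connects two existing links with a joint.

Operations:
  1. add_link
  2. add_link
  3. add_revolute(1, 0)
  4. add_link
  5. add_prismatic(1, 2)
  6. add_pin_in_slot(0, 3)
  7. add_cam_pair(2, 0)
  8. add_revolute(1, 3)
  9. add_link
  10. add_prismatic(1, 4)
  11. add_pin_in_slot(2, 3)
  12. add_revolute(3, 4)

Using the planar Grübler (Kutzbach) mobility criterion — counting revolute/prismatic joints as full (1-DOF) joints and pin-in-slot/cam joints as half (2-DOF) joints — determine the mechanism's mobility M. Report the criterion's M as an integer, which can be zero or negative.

(L,J1,J2)=(1,0,0); link0 fixed
link1: (2,0,0)
link2: (3,0,0)
R 1-0 [J1]: (3,1,0)
link3: (4,1,0)
P 1-2 [J1]: (4,2,0)
PS 0-3 [J2]: (4,2,1)
C 2-0 [J2]: (4,2,2)
R 1-3 [J1]: (4,3,2)
link4: (5,3,2)
P 1-4 [J1]: (5,4,2)
PS 2-3 [J2]: (5,4,3)
R 3-4 [J1]: (5,5,3)
Grübler: 3·4 − 2·5 − 3 = -1

M = -1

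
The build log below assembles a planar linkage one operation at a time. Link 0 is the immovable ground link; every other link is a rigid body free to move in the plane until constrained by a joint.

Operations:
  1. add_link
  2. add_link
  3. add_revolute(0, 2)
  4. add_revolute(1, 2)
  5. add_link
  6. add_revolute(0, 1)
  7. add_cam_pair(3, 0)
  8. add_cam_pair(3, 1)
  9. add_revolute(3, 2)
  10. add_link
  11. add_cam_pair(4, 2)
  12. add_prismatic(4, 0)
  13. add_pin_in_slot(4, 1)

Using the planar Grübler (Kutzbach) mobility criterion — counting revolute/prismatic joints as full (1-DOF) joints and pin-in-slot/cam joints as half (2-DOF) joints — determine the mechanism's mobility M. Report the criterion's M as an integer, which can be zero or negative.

L=1 J1=0 J2=0
add link → L=2 J1=0 J2=0
add link → L=3 J1=0 J2=0
R@0,2 dof=1 J1 → L=3 J1=1 J2=0
R@1,2 dof=1 J1 → L=3 J1=2 J2=0
add link → L=4 J1=2 J2=0
R@0,1 dof=1 J1 → L=4 J1=3 J2=0
C@3,0 dof=2 J2 → L=4 J1=3 J2=1
C@3,1 dof=2 J2 → L=4 J1=3 J2=2
R@3,2 dof=1 J1 → L=4 J1=4 J2=2
add link → L=5 J1=4 J2=2
C@4,2 dof=2 J2 → L=5 J1=4 J2=3
P@4,0 dof=1 J1 → L=5 J1=5 J2=3
PS@4,1 dof=2 J2 → L=5 J1=5 J2=4
M=3(L−1)−2J1−J2=3·4−2·5−4=-2

M = -2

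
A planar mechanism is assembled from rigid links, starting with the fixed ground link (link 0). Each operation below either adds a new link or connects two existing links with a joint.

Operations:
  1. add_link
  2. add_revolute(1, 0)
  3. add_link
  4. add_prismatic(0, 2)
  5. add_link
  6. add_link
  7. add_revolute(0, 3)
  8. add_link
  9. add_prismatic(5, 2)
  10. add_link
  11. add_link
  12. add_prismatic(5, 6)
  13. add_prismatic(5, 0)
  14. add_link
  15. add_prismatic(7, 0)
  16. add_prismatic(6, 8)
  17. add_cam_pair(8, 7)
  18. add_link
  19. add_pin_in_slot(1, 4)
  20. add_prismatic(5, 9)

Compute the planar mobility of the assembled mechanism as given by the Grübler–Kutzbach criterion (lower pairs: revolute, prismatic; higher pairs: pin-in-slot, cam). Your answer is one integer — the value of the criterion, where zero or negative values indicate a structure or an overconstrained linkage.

link 0 = ground. State L|J1|J2 = 1|0|0
+link1  2|0|0
R(1,0) f=1→J1  2|1|0
+link2  3|1|0
P(0,2) f=1→J1  3|2|0
+link3  4|2|0
+link4  5|2|0
R(0,3) f=1→J1  5|3|0
+link5  6|3|0
P(5,2) f=1→J1  6|4|0
+link6  7|4|0
+link7  8|4|0
P(5,6) f=1→J1  8|5|0
P(5,0) f=1→J1  8|6|0
+link8  9|6|0
P(7,0) f=1→J1  9|7|0
P(6,8) f=1→J1  9|8|0
C(8,7) f=2→J2  9|8|1
+link9  10|8|1
PS(1,4) f=2→J2  10|8|2
P(5,9) f=1→J1  10|9|2
M = 3(10−1)−2·9−2 = 27−18−2 = 7

M = 7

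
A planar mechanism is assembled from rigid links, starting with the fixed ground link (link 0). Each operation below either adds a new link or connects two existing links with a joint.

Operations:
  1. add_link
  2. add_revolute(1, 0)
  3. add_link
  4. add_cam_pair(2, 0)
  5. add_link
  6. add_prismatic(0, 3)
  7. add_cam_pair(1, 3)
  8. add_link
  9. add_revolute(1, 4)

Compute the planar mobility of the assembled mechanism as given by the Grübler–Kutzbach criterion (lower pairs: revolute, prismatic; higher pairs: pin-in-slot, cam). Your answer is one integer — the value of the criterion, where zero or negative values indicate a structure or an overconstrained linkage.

M = 4

link 0 = ground. State L|J1|J2 = 1|0|0
+link1  2|0|0
R(1,0) f=1→J1  2|1|0
+link2  3|1|0
C(2,0) f=2→J2  3|1|1
+link3  4|1|1
P(0,3) f=1→J1  4|2|1
C(1,3) f=2→J2  4|2|2
+link4  5|2|2
R(1,4) f=1→J1  5|3|2
M = 3(5−1)−2·3−2 = 12−6−2 = 4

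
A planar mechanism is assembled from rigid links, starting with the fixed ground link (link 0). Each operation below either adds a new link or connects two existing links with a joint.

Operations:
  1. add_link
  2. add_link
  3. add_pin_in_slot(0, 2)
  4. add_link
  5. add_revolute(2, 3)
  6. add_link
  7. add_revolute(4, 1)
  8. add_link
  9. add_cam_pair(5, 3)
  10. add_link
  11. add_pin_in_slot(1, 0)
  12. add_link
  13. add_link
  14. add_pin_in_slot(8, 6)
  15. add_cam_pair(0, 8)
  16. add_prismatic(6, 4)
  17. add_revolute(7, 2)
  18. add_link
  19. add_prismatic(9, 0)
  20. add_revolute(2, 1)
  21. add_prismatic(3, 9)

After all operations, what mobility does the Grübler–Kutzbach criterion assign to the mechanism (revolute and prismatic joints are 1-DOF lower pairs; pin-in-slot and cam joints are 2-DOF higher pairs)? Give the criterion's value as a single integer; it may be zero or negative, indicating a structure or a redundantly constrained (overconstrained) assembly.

[1;0;0] (link 0 is ground)
L+ [2;0;0]
L+ [3;0;0]
PS(0,2)∈J2 [3;0;1]
L+ [4;0;1]
R(2,3)∈J1 [4;1;1]
L+ [5;1;1]
R(4,1)∈J1 [5;2;1]
L+ [6;2;1]
C(5,3)∈J2 [6;2;2]
L+ [7;2;2]
PS(1,0)∈J2 [7;2;3]
L+ [8;2;3]
L+ [9;2;3]
PS(8,6)∈J2 [9;2;4]
C(0,8)∈J2 [9;2;5]
P(6,4)∈J1 [9;3;5]
R(7,2)∈J1 [9;4;5]
L+ [10;4;5]
P(9,0)∈J1 [10;5;5]
R(2,1)∈J1 [10;6;5]
P(3,9)∈J1 [10;7;5]
mobility = 27 − 14 − 5 = 8

M = 8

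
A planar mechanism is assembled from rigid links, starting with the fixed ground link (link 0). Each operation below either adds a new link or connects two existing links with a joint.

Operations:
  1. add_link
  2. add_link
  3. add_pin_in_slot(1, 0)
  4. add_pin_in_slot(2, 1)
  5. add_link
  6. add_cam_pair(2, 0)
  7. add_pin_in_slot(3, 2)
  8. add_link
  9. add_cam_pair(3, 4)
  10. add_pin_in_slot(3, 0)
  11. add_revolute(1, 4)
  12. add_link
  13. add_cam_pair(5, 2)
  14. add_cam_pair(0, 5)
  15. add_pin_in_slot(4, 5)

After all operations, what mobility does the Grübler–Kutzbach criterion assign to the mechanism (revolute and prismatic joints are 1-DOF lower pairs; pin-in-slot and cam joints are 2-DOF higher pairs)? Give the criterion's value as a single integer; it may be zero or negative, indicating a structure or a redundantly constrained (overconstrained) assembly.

link 0 = ground. State L|J1|J2 = 1|0|0
+link1  2|0|0
+link2  3|0|0
PS(1,0) f=2→J2  3|0|1
PS(2,1) f=2→J2  3|0|2
+link3  4|0|2
C(2,0) f=2→J2  4|0|3
PS(3,2) f=2→J2  4|0|4
+link4  5|0|4
C(3,4) f=2→J2  5|0|5
PS(3,0) f=2→J2  5|0|6
R(1,4) f=1→J1  5|1|6
+link5  6|1|6
C(5,2) f=2→J2  6|1|7
C(0,5) f=2→J2  6|1|8
PS(4,5) f=2→J2  6|1|9
M = 3(6−1)−2·1−9 = 15−2−9 = 4

M = 4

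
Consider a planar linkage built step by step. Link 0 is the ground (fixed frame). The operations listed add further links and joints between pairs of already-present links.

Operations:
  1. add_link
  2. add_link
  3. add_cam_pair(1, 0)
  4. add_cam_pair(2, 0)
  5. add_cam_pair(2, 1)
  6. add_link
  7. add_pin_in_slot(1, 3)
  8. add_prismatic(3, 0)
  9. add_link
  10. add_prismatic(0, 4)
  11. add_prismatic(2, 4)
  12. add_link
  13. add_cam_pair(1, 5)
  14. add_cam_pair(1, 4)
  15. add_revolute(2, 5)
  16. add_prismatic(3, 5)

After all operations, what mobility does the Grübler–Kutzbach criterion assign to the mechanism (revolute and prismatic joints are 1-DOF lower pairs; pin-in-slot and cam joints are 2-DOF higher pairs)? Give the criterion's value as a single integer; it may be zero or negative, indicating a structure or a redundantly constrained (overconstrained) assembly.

M = -1

(L,J1,J2)=(1,0,0); link0 fixed
link1: (2,0,0)
link2: (3,0,0)
C 1-0 [J2]: (3,0,1)
C 2-0 [J2]: (3,0,2)
C 2-1 [J2]: (3,0,3)
link3: (4,0,3)
PS 1-3 [J2]: (4,0,4)
P 3-0 [J1]: (4,1,4)
link4: (5,1,4)
P 0-4 [J1]: (5,2,4)
P 2-4 [J1]: (5,3,4)
link5: (6,3,4)
C 1-5 [J2]: (6,3,5)
C 1-4 [J2]: (6,3,6)
R 2-5 [J1]: (6,4,6)
P 3-5 [J1]: (6,5,6)
Grübler: 3·5 − 2·5 − 6 = -1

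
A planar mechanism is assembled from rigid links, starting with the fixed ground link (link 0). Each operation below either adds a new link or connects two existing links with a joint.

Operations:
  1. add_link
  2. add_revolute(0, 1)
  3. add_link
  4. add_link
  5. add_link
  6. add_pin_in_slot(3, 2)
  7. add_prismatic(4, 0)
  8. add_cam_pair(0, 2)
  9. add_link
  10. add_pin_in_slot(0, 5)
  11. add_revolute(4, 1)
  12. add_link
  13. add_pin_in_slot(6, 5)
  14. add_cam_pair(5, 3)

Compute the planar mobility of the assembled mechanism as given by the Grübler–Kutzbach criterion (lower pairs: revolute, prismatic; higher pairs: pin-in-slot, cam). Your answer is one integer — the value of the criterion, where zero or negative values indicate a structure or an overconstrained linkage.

M = 7

(L,J1,J2)=(1,0,0); link0 fixed
link1: (2,0,0)
R 0-1 [J1]: (2,1,0)
link2: (3,1,0)
link3: (4,1,0)
link4: (5,1,0)
PS 3-2 [J2]: (5,1,1)
P 4-0 [J1]: (5,2,1)
C 0-2 [J2]: (5,2,2)
link5: (6,2,2)
PS 0-5 [J2]: (6,2,3)
R 4-1 [J1]: (6,3,3)
link6: (7,3,3)
PS 6-5 [J2]: (7,3,4)
C 5-3 [J2]: (7,3,5)
Grübler: 3·6 − 2·3 − 5 = 7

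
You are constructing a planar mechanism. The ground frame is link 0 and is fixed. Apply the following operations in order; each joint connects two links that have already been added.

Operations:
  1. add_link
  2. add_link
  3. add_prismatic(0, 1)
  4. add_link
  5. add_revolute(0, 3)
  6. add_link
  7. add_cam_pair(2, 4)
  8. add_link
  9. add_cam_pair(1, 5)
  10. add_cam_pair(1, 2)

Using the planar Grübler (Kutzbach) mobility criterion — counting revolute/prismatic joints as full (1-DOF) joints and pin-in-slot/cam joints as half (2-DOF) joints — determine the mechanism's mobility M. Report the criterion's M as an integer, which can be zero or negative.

ground; <1,0,0>
#1 <2,0,0>
#2 <3,0,0>
P:0↔1 J1 <3,1,0>
#3 <4,1,0>
R:0↔3 J1 <4,2,0>
#4 <5,2,0>
C:2↔4 J2 <5,2,1>
#5 <6,2,1>
C:1↔5 J2 <6,2,2>
C:1↔2 J2 <6,2,3>
3×5 − 2×2 − 1×3 = 8

M = 8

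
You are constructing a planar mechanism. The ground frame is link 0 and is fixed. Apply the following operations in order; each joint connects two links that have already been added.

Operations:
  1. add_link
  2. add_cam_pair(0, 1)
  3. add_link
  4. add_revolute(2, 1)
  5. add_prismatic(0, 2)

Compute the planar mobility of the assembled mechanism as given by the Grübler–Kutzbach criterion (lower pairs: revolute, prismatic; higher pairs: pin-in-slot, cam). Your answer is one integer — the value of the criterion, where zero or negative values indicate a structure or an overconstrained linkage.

M = 1

link 0 = ground. State L|J1|J2 = 1|0|0
+link1  2|0|0
C(0,1) f=2→J2  2|0|1
+link2  3|0|1
R(2,1) f=1→J1  3|1|1
P(0,2) f=1→J1  3|2|1
M = 3(3−1)−2·2−1 = 6−4−1 = 1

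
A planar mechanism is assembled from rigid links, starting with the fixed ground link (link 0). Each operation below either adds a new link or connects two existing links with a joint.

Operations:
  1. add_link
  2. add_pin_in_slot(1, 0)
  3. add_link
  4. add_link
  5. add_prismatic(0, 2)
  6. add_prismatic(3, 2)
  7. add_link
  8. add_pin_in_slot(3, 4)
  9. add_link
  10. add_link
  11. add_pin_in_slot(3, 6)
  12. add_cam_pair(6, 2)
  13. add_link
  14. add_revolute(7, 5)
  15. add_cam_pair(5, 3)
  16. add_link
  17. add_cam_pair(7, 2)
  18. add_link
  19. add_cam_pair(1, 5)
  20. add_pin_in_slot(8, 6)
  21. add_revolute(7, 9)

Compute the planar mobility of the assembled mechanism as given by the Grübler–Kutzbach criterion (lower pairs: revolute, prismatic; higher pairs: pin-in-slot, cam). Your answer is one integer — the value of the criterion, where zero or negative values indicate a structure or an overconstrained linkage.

(L,J1,J2)=(1,0,0); link0 fixed
link1: (2,0,0)
PS 1-0 [J2]: (2,0,1)
link2: (3,0,1)
link3: (4,0,1)
P 0-2 [J1]: (4,1,1)
P 3-2 [J1]: (4,2,1)
link4: (5,2,1)
PS 3-4 [J2]: (5,2,2)
link5: (6,2,2)
link6: (7,2,2)
PS 3-6 [J2]: (7,2,3)
C 6-2 [J2]: (7,2,4)
link7: (8,2,4)
R 7-5 [J1]: (8,3,4)
C 5-3 [J2]: (8,3,5)
link8: (9,3,5)
C 7-2 [J2]: (9,3,6)
link9: (10,3,6)
C 1-5 [J2]: (10,3,7)
PS 8-6 [J2]: (10,3,8)
R 7-9 [J1]: (10,4,8)
Grübler: 3·9 − 2·4 − 8 = 11

M = 11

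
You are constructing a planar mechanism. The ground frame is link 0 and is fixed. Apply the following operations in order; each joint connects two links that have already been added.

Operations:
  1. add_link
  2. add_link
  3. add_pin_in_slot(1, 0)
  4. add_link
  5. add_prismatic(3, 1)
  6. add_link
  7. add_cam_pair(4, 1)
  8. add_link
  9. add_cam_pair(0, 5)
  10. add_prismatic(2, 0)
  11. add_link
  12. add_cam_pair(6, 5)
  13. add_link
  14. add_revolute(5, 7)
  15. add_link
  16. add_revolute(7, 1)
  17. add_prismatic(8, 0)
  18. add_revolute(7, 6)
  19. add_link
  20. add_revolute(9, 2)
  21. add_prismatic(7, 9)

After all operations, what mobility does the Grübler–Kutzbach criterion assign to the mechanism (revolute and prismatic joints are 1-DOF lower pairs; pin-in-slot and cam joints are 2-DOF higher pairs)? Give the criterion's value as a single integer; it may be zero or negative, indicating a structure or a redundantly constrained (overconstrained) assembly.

L=1 J1=0 J2=0
add link → L=2 J1=0 J2=0
add link → L=3 J1=0 J2=0
PS@1,0 dof=2 J2 → L=3 J1=0 J2=1
add link → L=4 J1=0 J2=1
P@3,1 dof=1 J1 → L=4 J1=1 J2=1
add link → L=5 J1=1 J2=1
C@4,1 dof=2 J2 → L=5 J1=1 J2=2
add link → L=6 J1=1 J2=2
C@0,5 dof=2 J2 → L=6 J1=1 J2=3
P@2,0 dof=1 J1 → L=6 J1=2 J2=3
add link → L=7 J1=2 J2=3
C@6,5 dof=2 J2 → L=7 J1=2 J2=4
add link → L=8 J1=2 J2=4
R@5,7 dof=1 J1 → L=8 J1=3 J2=4
add link → L=9 J1=3 J2=4
R@7,1 dof=1 J1 → L=9 J1=4 J2=4
P@8,0 dof=1 J1 → L=9 J1=5 J2=4
R@7,6 dof=1 J1 → L=9 J1=6 J2=4
add link → L=10 J1=6 J2=4
R@9,2 dof=1 J1 → L=10 J1=7 J2=4
P@7,9 dof=1 J1 → L=10 J1=8 J2=4
M=3(L−1)−2J1−J2=3·9−2·8−4=7

M = 7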